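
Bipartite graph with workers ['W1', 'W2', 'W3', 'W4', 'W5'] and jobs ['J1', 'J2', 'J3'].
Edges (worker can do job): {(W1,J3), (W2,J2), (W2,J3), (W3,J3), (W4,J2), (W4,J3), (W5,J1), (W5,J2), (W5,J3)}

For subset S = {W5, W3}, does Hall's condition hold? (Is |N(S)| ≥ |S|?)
Yes: |N(S)| = 3, |S| = 2

Subset S = {W5, W3}
Neighbors N(S) = {J1, J2, J3}

|N(S)| = 3, |S| = 2
Hall's condition: |N(S)| ≥ |S| is satisfied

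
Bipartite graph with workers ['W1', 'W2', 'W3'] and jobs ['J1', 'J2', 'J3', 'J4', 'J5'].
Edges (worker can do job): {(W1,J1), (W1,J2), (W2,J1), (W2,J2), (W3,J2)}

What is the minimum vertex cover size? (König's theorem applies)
Minimum vertex cover size = 2

By König's theorem: in bipartite graphs,
min vertex cover = max matching = 2

Maximum matching has size 2, so minimum vertex cover also has size 2.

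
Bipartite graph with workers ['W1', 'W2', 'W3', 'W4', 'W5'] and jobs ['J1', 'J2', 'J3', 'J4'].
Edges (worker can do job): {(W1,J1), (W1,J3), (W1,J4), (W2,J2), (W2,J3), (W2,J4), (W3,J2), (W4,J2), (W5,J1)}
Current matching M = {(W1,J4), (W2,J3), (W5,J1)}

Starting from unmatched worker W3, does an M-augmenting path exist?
Yes: W3 → J2

An M-augmenting path alternates non-matching / matching edges, starting and ending at unmatched vertices.
Path: W3 → J2
(J2 is unmatched in M, so the path is augmenting.)
Flipping edges along this path would increase |M| from 3 to 4.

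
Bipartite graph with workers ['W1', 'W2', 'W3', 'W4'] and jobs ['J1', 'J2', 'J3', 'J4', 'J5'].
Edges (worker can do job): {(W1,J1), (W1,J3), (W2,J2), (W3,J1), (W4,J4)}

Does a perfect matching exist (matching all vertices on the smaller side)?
Yes, perfect matching exists (size 4)

Perfect matching: {(W1,J3), (W2,J2), (W3,J1), (W4,J4)}
All 4 vertices on the smaller side are matched.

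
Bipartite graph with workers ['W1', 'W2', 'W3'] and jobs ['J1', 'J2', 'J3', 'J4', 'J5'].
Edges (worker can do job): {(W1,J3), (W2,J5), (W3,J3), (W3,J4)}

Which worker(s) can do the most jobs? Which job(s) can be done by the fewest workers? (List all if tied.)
Most versatile: W3 (2 jobs); Least covered: J1, J2 (0 workers)

Worker degrees (jobs they can do): W1:1, W2:1, W3:2
Job degrees (workers who can do it): J1:0, J2:0, J3:2, J4:1, J5:1

Maximum worker degree is 2, achieved by: W3
Minimum job degree is 0, achieved by: J1, J2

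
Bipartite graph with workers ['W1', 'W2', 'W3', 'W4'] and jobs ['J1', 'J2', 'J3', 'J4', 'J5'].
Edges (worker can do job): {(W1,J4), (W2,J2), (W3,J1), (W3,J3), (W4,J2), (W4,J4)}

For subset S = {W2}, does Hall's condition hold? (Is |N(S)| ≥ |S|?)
Yes: |N(S)| = 1, |S| = 1

Subset S = {W2}
Neighbors N(S) = {J2}

|N(S)| = 1, |S| = 1
Hall's condition: |N(S)| ≥ |S| is satisfied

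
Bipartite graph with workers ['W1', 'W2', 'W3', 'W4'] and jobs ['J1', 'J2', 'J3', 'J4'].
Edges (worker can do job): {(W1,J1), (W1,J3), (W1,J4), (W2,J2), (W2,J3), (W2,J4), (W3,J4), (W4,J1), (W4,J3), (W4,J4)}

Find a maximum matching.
Matching: {(W1,J3), (W2,J2), (W3,J4), (W4,J1)}

Maximum matching (size 4):
  W1 → J3
  W2 → J2
  W3 → J4
  W4 → J1

Each worker is assigned to at most one job, and each job to at most one worker.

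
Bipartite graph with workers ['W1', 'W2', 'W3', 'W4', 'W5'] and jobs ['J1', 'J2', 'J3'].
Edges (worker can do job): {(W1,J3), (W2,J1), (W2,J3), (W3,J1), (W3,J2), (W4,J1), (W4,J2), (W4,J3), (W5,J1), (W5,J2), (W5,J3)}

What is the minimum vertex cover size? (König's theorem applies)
Minimum vertex cover size = 3

By König's theorem: in bipartite graphs,
min vertex cover = max matching = 3

Maximum matching has size 3, so minimum vertex cover also has size 3.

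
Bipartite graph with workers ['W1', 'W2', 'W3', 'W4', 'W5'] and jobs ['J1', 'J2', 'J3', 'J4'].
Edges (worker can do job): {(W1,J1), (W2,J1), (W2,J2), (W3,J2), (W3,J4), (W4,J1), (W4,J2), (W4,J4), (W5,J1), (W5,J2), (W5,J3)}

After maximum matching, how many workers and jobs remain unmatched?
Unmatched: 1 workers, 0 jobs

Maximum matching size: 4
Workers: 5 total, 4 matched, 1 unmatched
Jobs: 4 total, 4 matched, 0 unmatched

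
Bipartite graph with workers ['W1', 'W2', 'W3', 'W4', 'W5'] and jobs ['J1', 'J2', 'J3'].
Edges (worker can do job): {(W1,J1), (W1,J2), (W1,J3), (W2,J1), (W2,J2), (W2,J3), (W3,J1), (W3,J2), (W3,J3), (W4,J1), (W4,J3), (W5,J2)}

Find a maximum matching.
Matching: {(W3,J3), (W4,J1), (W5,J2)}

Maximum matching (size 3):
  W3 → J3
  W4 → J1
  W5 → J2

Each worker is assigned to at most one job, and each job to at most one worker.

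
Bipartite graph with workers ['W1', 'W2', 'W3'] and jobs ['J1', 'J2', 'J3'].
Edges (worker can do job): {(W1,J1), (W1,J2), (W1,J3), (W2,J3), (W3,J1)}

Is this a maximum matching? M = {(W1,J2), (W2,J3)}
No, size 2 is not maximum

Proposed matching has size 2.
Maximum matching size for this graph: 3.

This is NOT maximum - can be improved to size 3.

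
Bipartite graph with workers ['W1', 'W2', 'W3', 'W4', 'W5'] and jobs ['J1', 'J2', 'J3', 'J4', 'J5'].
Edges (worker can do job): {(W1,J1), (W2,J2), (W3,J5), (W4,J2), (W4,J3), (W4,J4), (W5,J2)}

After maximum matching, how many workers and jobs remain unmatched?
Unmatched: 1 workers, 1 jobs

Maximum matching size: 4
Workers: 5 total, 4 matched, 1 unmatched
Jobs: 5 total, 4 matched, 1 unmatched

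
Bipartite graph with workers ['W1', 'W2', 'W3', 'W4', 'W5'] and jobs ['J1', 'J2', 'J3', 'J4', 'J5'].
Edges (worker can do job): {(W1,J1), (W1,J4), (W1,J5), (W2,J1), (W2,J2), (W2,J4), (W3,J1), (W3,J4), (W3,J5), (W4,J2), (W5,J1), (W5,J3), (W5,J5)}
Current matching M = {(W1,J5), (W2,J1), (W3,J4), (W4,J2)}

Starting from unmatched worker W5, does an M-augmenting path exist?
Yes: W5 → J3

An M-augmenting path alternates non-matching / matching edges, starting and ending at unmatched vertices.
Path: W5 → J3
(J3 is unmatched in M, so the path is augmenting.)
Flipping edges along this path would increase |M| from 4 to 5.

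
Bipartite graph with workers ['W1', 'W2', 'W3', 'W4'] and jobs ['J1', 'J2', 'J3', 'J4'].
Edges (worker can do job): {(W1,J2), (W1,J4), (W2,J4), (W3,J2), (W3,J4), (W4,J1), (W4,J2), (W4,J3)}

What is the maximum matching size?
Maximum matching size = 3

Maximum matching: {(W1,J2), (W3,J4), (W4,J3)}
Size: 3

This assigns 3 workers to 3 distinct jobs.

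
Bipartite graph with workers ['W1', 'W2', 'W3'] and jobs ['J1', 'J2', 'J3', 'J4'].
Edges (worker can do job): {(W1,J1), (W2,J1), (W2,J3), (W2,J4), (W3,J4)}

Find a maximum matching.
Matching: {(W1,J1), (W2,J3), (W3,J4)}

Maximum matching (size 3):
  W1 → J1
  W2 → J3
  W3 → J4

Each worker is assigned to at most one job, and each job to at most one worker.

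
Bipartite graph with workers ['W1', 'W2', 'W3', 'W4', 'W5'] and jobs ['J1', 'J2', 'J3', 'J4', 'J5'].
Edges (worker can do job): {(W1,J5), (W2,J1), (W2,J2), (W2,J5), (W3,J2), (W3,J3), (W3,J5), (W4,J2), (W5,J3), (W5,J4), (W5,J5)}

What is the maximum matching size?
Maximum matching size = 5

Maximum matching: {(W1,J5), (W2,J1), (W3,J3), (W4,J2), (W5,J4)}
Size: 5

This assigns 5 workers to 5 distinct jobs.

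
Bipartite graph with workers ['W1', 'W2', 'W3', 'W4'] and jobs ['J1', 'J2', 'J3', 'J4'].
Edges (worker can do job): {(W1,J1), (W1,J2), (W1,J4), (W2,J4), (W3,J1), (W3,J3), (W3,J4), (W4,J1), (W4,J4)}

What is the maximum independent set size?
Maximum independent set = 4

By König's theorem:
- Min vertex cover = Max matching = 4
- Max independent set = Total vertices - Min vertex cover
- Max independent set = 8 - 4 = 4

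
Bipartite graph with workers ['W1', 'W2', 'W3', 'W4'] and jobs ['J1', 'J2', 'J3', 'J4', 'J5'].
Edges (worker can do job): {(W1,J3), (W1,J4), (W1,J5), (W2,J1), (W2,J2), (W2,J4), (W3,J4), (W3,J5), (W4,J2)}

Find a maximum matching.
Matching: {(W1,J4), (W2,J1), (W3,J5), (W4,J2)}

Maximum matching (size 4):
  W1 → J4
  W2 → J1
  W3 → J5
  W4 → J2

Each worker is assigned to at most one job, and each job to at most one worker.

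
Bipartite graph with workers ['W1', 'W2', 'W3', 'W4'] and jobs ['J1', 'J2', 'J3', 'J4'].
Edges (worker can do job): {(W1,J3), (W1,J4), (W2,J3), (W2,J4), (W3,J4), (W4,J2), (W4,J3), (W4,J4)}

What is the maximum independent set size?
Maximum independent set = 5

By König's theorem:
- Min vertex cover = Max matching = 3
- Max independent set = Total vertices - Min vertex cover
- Max independent set = 8 - 3 = 5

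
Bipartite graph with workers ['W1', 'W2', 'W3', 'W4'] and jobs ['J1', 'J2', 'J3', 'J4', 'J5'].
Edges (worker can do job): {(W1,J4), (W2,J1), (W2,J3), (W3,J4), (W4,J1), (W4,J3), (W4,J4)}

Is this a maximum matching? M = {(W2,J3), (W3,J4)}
No, size 2 is not maximum

Proposed matching has size 2.
Maximum matching size for this graph: 3.

This is NOT maximum - can be improved to size 3.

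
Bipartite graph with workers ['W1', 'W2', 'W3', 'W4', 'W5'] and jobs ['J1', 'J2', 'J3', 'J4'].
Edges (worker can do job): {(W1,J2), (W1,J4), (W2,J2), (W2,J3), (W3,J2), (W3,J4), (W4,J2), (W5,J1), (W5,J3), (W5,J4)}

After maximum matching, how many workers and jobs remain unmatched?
Unmatched: 1 workers, 0 jobs

Maximum matching size: 4
Workers: 5 total, 4 matched, 1 unmatched
Jobs: 4 total, 4 matched, 0 unmatched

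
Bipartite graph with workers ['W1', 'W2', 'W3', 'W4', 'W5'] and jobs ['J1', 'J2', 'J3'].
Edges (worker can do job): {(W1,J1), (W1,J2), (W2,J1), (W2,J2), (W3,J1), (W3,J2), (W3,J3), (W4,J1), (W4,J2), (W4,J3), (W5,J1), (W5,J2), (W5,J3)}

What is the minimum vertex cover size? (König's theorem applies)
Minimum vertex cover size = 3

By König's theorem: in bipartite graphs,
min vertex cover = max matching = 3

Maximum matching has size 3, so minimum vertex cover also has size 3.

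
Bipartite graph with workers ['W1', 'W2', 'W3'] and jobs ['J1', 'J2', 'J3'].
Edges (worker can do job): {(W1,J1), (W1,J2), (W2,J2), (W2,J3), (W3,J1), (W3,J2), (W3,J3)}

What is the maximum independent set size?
Maximum independent set = 3

By König's theorem:
- Min vertex cover = Max matching = 3
- Max independent set = Total vertices - Min vertex cover
- Max independent set = 6 - 3 = 3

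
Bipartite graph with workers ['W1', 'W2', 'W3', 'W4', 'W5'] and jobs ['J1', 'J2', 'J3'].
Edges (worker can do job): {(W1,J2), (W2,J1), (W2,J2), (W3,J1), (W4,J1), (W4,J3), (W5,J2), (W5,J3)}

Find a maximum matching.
Matching: {(W3,J1), (W4,J3), (W5,J2)}

Maximum matching (size 3):
  W3 → J1
  W4 → J3
  W5 → J2

Each worker is assigned to at most one job, and each job to at most one worker.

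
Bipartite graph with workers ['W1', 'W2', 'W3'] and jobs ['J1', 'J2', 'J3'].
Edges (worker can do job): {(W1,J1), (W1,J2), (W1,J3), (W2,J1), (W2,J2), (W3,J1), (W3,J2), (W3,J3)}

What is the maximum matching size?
Maximum matching size = 3

Maximum matching: {(W1,J3), (W2,J1), (W3,J2)}
Size: 3

This assigns 3 workers to 3 distinct jobs.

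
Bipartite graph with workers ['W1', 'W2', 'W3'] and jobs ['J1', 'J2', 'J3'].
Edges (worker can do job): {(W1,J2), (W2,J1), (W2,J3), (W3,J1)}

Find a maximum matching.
Matching: {(W1,J2), (W2,J3), (W3,J1)}

Maximum matching (size 3):
  W1 → J2
  W2 → J3
  W3 → J1

Each worker is assigned to at most one job, and each job to at most one worker.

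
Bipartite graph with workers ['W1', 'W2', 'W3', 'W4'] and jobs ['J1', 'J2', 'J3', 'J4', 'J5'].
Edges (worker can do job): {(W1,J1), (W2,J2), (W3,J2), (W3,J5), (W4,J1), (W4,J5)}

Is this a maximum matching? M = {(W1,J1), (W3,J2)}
No, size 2 is not maximum

Proposed matching has size 2.
Maximum matching size for this graph: 3.

This is NOT maximum - can be improved to size 3.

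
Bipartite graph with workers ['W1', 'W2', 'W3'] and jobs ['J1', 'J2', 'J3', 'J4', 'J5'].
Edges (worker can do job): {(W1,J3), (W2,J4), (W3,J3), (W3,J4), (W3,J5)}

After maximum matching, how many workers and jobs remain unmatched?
Unmatched: 0 workers, 2 jobs

Maximum matching size: 3
Workers: 3 total, 3 matched, 0 unmatched
Jobs: 5 total, 3 matched, 2 unmatched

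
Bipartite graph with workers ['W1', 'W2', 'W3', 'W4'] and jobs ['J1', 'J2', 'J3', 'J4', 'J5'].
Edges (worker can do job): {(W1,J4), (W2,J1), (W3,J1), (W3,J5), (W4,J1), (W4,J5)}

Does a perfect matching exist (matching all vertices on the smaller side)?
No, maximum matching has size 3 < 4

Maximum matching has size 3, need 4 for perfect matching.
Unmatched workers: ['W2']
Unmatched jobs: ['J3', 'J2']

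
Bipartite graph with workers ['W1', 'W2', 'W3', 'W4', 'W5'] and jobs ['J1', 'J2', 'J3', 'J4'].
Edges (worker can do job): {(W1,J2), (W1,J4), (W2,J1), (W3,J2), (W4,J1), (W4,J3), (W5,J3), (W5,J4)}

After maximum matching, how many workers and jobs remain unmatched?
Unmatched: 1 workers, 0 jobs

Maximum matching size: 4
Workers: 5 total, 4 matched, 1 unmatched
Jobs: 4 total, 4 matched, 0 unmatched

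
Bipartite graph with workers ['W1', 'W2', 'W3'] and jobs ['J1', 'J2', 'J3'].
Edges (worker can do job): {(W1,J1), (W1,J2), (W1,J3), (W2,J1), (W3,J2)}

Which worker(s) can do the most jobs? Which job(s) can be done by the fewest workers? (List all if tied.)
Most versatile: W1 (3 jobs); Least covered: J3 (1 workers)

Worker degrees (jobs they can do): W1:3, W2:1, W3:1
Job degrees (workers who can do it): J1:2, J2:2, J3:1

Maximum worker degree is 3, achieved by: W1
Minimum job degree is 1, achieved by: J3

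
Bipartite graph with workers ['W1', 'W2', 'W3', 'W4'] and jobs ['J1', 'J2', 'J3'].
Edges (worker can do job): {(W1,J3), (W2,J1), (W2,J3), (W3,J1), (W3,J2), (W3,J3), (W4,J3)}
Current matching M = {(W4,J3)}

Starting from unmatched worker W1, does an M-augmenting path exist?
No augmenting path from W1

Alternating search from W1 reaches jobs: {J3}.
Every reachable job is already matched in M, and following those matched edges back to workers exposes no further unvisited jobs.
No M-augmenting path from W1 exists.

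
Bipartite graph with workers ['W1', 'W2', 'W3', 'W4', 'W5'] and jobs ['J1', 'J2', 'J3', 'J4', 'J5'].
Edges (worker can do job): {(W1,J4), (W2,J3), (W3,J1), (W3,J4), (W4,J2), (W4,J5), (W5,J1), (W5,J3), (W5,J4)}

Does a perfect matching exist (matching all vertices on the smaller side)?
No, maximum matching has size 4 < 5

Maximum matching has size 4, need 5 for perfect matching.
Unmatched workers: ['W2']
Unmatched jobs: ['J5']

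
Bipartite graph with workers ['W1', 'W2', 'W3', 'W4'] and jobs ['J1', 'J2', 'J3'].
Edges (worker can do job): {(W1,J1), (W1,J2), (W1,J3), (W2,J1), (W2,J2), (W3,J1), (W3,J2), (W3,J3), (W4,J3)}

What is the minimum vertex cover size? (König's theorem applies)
Minimum vertex cover size = 3

By König's theorem: in bipartite graphs,
min vertex cover = max matching = 3

Maximum matching has size 3, so minimum vertex cover also has size 3.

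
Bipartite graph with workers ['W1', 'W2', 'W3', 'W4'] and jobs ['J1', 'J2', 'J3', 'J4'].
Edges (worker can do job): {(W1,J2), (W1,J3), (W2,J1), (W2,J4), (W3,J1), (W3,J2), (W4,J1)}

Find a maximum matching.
Matching: {(W1,J3), (W2,J4), (W3,J2), (W4,J1)}

Maximum matching (size 4):
  W1 → J3
  W2 → J4
  W3 → J2
  W4 → J1

Each worker is assigned to at most one job, and each job to at most one worker.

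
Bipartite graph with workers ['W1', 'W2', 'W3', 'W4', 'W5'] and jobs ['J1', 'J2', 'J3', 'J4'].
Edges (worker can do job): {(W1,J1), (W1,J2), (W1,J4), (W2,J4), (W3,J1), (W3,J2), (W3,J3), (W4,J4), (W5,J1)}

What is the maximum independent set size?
Maximum independent set = 5

By König's theorem:
- Min vertex cover = Max matching = 4
- Max independent set = Total vertices - Min vertex cover
- Max independent set = 9 - 4 = 5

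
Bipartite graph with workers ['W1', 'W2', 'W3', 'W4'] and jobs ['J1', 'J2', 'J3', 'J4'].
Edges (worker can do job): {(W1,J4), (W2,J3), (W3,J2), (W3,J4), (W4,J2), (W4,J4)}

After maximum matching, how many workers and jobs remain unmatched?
Unmatched: 1 workers, 1 jobs

Maximum matching size: 3
Workers: 4 total, 3 matched, 1 unmatched
Jobs: 4 total, 3 matched, 1 unmatched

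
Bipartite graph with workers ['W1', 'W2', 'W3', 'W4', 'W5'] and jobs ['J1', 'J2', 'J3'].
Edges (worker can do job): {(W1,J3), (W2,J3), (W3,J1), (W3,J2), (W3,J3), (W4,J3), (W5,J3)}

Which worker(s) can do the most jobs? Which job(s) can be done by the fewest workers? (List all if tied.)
Most versatile: W3 (3 jobs); Least covered: J1, J2 (1 workers)

Worker degrees (jobs they can do): W1:1, W2:1, W3:3, W4:1, W5:1
Job degrees (workers who can do it): J1:1, J2:1, J3:5

Maximum worker degree is 3, achieved by: W3
Minimum job degree is 1, achieved by: J1, J2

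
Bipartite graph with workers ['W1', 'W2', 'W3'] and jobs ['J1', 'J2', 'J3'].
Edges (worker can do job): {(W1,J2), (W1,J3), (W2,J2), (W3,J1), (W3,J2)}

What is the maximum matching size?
Maximum matching size = 3

Maximum matching: {(W1,J3), (W2,J2), (W3,J1)}
Size: 3

This assigns 3 workers to 3 distinct jobs.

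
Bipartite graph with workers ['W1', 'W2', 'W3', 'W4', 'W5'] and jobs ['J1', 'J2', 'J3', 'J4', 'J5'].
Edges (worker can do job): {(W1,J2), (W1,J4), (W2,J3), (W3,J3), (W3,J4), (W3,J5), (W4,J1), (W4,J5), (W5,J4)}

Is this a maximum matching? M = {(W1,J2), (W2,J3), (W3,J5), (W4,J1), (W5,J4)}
Yes, size 5 is maximum

Proposed matching has size 5.
Maximum matching size for this graph: 5.

This is a maximum matching.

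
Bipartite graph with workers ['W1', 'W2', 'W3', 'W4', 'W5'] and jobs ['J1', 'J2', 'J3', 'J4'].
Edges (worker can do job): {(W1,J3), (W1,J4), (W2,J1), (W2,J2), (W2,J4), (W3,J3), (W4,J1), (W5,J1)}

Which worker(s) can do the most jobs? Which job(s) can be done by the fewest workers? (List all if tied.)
Most versatile: W2 (3 jobs); Least covered: J2 (1 workers)

Worker degrees (jobs they can do): W1:2, W2:3, W3:1, W4:1, W5:1
Job degrees (workers who can do it): J1:3, J2:1, J3:2, J4:2

Maximum worker degree is 3, achieved by: W2
Minimum job degree is 1, achieved by: J2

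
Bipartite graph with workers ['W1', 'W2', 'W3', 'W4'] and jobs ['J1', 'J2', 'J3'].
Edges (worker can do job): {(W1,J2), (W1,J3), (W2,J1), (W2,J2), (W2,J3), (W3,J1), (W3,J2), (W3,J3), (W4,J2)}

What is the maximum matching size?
Maximum matching size = 3

Maximum matching: {(W1,J3), (W3,J1), (W4,J2)}
Size: 3

This assigns 3 workers to 3 distinct jobs.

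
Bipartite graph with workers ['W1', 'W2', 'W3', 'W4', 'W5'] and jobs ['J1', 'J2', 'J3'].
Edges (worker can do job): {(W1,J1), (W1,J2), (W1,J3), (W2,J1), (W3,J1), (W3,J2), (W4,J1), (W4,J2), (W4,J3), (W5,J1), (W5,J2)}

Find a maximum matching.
Matching: {(W3,J1), (W4,J3), (W5,J2)}

Maximum matching (size 3):
  W3 → J1
  W4 → J3
  W5 → J2

Each worker is assigned to at most one job, and each job to at most one worker.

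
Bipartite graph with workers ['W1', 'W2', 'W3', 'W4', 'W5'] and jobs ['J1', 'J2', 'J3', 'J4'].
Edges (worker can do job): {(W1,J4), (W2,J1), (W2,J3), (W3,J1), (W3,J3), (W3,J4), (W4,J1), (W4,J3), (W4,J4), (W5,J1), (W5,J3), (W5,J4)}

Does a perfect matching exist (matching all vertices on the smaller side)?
No, maximum matching has size 3 < 4

Maximum matching has size 3, need 4 for perfect matching.
Unmatched workers: ['W1', 'W2']
Unmatched jobs: ['J2']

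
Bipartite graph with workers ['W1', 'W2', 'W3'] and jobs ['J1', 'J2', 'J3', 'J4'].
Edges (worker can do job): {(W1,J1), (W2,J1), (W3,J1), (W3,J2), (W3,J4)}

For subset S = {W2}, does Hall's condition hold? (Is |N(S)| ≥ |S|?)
Yes: |N(S)| = 1, |S| = 1

Subset S = {W2}
Neighbors N(S) = {J1}

|N(S)| = 1, |S| = 1
Hall's condition: |N(S)| ≥ |S| is satisfied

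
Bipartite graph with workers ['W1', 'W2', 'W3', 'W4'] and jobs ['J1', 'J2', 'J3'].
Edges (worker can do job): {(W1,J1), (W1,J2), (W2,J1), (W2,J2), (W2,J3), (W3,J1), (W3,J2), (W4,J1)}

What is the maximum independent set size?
Maximum independent set = 4

By König's theorem:
- Min vertex cover = Max matching = 3
- Max independent set = Total vertices - Min vertex cover
- Max independent set = 7 - 3 = 4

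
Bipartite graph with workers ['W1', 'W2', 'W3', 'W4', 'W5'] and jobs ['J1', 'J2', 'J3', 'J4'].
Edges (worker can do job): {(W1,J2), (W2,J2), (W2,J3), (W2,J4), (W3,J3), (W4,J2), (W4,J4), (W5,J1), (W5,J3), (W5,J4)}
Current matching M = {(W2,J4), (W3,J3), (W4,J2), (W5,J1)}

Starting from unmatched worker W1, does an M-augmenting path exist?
No augmenting path from W1

Alternating search from W1 reaches jobs: {J2, J3, J4}.
Every reachable job is already matched in M, and following those matched edges back to workers exposes no further unvisited jobs.
No M-augmenting path from W1 exists.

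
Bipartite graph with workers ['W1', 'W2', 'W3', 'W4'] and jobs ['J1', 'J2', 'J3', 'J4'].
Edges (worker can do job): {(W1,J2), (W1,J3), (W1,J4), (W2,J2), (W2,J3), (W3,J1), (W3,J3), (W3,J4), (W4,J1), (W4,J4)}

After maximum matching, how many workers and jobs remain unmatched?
Unmatched: 0 workers, 0 jobs

Maximum matching size: 4
Workers: 4 total, 4 matched, 0 unmatched
Jobs: 4 total, 4 matched, 0 unmatched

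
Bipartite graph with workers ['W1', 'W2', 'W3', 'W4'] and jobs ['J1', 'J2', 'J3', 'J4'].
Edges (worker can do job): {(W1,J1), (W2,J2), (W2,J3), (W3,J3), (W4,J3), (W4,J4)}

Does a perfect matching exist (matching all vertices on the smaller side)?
Yes, perfect matching exists (size 4)

Perfect matching: {(W1,J1), (W2,J2), (W3,J3), (W4,J4)}
All 4 vertices on the smaller side are matched.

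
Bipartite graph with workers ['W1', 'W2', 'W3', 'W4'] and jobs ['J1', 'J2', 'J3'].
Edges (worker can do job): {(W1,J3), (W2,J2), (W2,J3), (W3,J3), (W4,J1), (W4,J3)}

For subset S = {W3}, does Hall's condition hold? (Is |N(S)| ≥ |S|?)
Yes: |N(S)| = 1, |S| = 1

Subset S = {W3}
Neighbors N(S) = {J3}

|N(S)| = 1, |S| = 1
Hall's condition: |N(S)| ≥ |S| is satisfied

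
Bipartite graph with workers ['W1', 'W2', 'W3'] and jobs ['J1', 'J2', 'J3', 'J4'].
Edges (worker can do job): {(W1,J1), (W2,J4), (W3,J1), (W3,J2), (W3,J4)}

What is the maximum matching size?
Maximum matching size = 3

Maximum matching: {(W1,J1), (W2,J4), (W3,J2)}
Size: 3

This assigns 3 workers to 3 distinct jobs.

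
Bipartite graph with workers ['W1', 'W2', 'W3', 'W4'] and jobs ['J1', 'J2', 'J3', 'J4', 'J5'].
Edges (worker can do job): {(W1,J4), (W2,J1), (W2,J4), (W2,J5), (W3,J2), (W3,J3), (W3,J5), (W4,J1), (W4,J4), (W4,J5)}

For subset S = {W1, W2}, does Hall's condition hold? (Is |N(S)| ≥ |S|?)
Yes: |N(S)| = 3, |S| = 2

Subset S = {W1, W2}
Neighbors N(S) = {J1, J4, J5}

|N(S)| = 3, |S| = 2
Hall's condition: |N(S)| ≥ |S| is satisfied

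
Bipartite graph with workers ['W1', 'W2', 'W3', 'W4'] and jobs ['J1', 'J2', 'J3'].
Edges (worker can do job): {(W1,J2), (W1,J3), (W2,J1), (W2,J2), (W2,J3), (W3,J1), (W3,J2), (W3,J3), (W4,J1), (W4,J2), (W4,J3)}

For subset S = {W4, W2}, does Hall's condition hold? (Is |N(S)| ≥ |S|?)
Yes: |N(S)| = 3, |S| = 2

Subset S = {W4, W2}
Neighbors N(S) = {J1, J2, J3}

|N(S)| = 3, |S| = 2
Hall's condition: |N(S)| ≥ |S| is satisfied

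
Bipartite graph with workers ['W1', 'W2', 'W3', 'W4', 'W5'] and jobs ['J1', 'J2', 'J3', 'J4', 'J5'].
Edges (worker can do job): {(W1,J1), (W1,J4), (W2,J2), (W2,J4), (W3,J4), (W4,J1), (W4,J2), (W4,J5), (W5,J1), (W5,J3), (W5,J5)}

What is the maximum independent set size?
Maximum independent set = 5

By König's theorem:
- Min vertex cover = Max matching = 5
- Max independent set = Total vertices - Min vertex cover
- Max independent set = 10 - 5 = 5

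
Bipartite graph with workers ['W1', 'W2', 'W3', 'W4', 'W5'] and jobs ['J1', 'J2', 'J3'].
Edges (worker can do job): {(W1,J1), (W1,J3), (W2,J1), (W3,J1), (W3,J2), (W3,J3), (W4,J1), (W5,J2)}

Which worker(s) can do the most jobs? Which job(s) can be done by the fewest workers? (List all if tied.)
Most versatile: W3 (3 jobs); Least covered: J2, J3 (2 workers)

Worker degrees (jobs they can do): W1:2, W2:1, W3:3, W4:1, W5:1
Job degrees (workers who can do it): J1:4, J2:2, J3:2

Maximum worker degree is 3, achieved by: W3
Minimum job degree is 2, achieved by: J2, J3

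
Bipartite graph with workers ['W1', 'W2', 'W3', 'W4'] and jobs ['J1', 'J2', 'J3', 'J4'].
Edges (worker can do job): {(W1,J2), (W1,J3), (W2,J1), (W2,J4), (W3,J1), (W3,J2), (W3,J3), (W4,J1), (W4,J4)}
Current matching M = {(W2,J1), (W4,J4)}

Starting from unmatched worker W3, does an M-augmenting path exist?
Yes: W3 → J3

An M-augmenting path alternates non-matching / matching edges, starting and ending at unmatched vertices.
Path: W3 → J3
(J3 is unmatched in M, so the path is augmenting.)
Flipping edges along this path would increase |M| from 2 to 3.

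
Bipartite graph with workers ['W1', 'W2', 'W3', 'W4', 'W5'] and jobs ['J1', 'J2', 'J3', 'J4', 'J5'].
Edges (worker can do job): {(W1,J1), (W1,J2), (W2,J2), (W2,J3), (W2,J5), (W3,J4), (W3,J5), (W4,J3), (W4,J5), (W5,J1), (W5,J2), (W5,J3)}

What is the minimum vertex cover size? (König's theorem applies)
Minimum vertex cover size = 5

By König's theorem: in bipartite graphs,
min vertex cover = max matching = 5

Maximum matching has size 5, so minimum vertex cover also has size 5.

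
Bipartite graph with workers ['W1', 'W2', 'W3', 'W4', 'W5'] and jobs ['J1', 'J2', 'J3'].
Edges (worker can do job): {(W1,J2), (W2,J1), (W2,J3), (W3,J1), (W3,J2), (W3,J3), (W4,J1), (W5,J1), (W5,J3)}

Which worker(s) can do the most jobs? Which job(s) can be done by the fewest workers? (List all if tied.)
Most versatile: W3 (3 jobs); Least covered: J2 (2 workers)

Worker degrees (jobs they can do): W1:1, W2:2, W3:3, W4:1, W5:2
Job degrees (workers who can do it): J1:4, J2:2, J3:3

Maximum worker degree is 3, achieved by: W3
Minimum job degree is 2, achieved by: J2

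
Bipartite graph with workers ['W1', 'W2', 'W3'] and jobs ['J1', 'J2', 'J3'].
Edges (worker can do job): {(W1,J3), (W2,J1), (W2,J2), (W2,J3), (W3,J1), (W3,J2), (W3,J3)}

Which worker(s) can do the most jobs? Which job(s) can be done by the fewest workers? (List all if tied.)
Most versatile: W2, W3 (3 jobs); Least covered: J1, J2 (2 workers)

Worker degrees (jobs they can do): W1:1, W2:3, W3:3
Job degrees (workers who can do it): J1:2, J2:2, J3:3

Maximum worker degree is 3, achieved by: W2, W3
Minimum job degree is 2, achieved by: J1, J2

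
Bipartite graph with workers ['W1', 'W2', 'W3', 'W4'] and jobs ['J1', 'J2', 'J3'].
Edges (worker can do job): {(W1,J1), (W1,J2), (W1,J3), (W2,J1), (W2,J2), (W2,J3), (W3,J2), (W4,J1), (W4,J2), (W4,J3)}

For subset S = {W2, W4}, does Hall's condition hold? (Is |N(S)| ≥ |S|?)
Yes: |N(S)| = 3, |S| = 2

Subset S = {W2, W4}
Neighbors N(S) = {J1, J2, J3}

|N(S)| = 3, |S| = 2
Hall's condition: |N(S)| ≥ |S| is satisfied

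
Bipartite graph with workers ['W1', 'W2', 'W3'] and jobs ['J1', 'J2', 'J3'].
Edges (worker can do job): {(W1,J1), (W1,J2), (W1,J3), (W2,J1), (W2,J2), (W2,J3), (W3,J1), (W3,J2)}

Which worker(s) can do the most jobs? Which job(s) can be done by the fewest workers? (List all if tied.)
Most versatile: W1, W2 (3 jobs); Least covered: J3 (2 workers)

Worker degrees (jobs they can do): W1:3, W2:3, W3:2
Job degrees (workers who can do it): J1:3, J2:3, J3:2

Maximum worker degree is 3, achieved by: W1, W2
Minimum job degree is 2, achieved by: J3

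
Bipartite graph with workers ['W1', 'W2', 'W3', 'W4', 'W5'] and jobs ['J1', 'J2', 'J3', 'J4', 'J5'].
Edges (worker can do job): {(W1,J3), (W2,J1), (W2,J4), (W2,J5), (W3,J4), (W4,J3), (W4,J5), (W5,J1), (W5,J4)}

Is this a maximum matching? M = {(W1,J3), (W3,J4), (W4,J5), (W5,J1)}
Yes, size 4 is maximum

Proposed matching has size 4.
Maximum matching size for this graph: 4.

This is a maximum matching.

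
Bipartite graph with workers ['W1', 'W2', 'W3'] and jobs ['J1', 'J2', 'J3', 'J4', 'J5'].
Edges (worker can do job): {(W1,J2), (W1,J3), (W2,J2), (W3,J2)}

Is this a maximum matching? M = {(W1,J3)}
No, size 1 is not maximum

Proposed matching has size 1.
Maximum matching size for this graph: 2.

This is NOT maximum - can be improved to size 2.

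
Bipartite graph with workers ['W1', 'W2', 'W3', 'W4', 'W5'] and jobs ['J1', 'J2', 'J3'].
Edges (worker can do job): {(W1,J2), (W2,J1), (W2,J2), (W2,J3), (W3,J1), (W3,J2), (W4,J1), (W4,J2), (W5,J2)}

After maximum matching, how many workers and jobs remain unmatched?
Unmatched: 2 workers, 0 jobs

Maximum matching size: 3
Workers: 5 total, 3 matched, 2 unmatched
Jobs: 3 total, 3 matched, 0 unmatched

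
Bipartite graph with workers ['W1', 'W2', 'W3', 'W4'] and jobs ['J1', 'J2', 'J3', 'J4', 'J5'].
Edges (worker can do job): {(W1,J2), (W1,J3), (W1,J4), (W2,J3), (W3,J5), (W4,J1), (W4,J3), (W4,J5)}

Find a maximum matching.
Matching: {(W1,J4), (W2,J3), (W3,J5), (W4,J1)}

Maximum matching (size 4):
  W1 → J4
  W2 → J3
  W3 → J5
  W4 → J1

Each worker is assigned to at most one job, and each job to at most one worker.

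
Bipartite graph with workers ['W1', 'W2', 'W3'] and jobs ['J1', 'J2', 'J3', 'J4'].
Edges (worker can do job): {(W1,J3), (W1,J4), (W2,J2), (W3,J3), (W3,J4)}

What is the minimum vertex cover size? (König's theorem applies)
Minimum vertex cover size = 3

By König's theorem: in bipartite graphs,
min vertex cover = max matching = 3

Maximum matching has size 3, so minimum vertex cover also has size 3.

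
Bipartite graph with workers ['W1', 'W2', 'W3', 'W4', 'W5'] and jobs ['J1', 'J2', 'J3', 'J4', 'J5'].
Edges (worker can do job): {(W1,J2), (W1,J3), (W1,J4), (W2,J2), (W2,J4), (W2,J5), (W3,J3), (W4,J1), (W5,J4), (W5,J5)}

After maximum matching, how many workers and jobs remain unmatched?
Unmatched: 0 workers, 0 jobs

Maximum matching size: 5
Workers: 5 total, 5 matched, 0 unmatched
Jobs: 5 total, 5 matched, 0 unmatched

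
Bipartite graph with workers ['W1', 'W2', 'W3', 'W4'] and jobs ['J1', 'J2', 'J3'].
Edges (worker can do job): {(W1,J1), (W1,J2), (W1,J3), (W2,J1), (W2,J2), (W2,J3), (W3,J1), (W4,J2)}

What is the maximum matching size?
Maximum matching size = 3

Maximum matching: {(W1,J3), (W3,J1), (W4,J2)}
Size: 3

This assigns 3 workers to 3 distinct jobs.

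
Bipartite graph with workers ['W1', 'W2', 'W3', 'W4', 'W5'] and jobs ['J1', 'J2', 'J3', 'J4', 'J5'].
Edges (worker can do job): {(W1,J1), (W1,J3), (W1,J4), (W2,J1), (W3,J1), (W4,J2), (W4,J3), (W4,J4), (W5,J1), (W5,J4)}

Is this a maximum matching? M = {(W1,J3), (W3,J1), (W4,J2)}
No, size 3 is not maximum

Proposed matching has size 3.
Maximum matching size for this graph: 4.

This is NOT maximum - can be improved to size 4.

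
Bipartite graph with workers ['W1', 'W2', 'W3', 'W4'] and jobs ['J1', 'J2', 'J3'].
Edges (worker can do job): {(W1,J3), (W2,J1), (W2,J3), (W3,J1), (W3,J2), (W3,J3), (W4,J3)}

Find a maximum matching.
Matching: {(W2,J1), (W3,J2), (W4,J3)}

Maximum matching (size 3):
  W2 → J1
  W3 → J2
  W4 → J3

Each worker is assigned to at most one job, and each job to at most one worker.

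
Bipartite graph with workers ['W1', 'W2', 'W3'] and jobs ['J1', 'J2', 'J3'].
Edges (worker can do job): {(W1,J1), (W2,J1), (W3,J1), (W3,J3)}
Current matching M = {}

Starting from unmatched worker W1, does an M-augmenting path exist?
Yes: W1 → J1

An M-augmenting path alternates non-matching / matching edges, starting and ending at unmatched vertices.
Path: W1 → J1
(J1 is unmatched in M, so the path is augmenting.)
Flipping edges along this path would increase |M| from 0 to 1.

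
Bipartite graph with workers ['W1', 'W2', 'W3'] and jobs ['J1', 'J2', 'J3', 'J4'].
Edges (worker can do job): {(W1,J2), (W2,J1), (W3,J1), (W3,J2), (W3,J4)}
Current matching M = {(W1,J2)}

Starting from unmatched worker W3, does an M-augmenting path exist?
Yes: W3 → J1

An M-augmenting path alternates non-matching / matching edges, starting and ending at unmatched vertices.
Path: W3 → J1
(J1 is unmatched in M, so the path is augmenting.)
Flipping edges along this path would increase |M| from 1 to 2.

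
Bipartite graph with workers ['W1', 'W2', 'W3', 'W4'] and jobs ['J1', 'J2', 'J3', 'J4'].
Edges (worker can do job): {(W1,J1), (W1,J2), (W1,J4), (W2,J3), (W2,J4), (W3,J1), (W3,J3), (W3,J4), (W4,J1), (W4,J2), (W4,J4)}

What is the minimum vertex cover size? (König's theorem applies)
Minimum vertex cover size = 4

By König's theorem: in bipartite graphs,
min vertex cover = max matching = 4

Maximum matching has size 4, so minimum vertex cover also has size 4.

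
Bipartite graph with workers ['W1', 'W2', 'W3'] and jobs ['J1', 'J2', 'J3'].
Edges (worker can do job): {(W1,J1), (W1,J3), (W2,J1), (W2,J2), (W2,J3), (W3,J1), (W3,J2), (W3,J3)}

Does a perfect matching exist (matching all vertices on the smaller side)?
Yes, perfect matching exists (size 3)

Perfect matching: {(W1,J3), (W2,J1), (W3,J2)}
All 3 vertices on the smaller side are matched.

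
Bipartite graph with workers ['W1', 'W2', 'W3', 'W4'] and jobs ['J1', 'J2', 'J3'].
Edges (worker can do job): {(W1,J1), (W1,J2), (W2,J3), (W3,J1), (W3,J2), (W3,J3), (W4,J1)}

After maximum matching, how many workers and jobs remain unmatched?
Unmatched: 1 workers, 0 jobs

Maximum matching size: 3
Workers: 4 total, 3 matched, 1 unmatched
Jobs: 3 total, 3 matched, 0 unmatched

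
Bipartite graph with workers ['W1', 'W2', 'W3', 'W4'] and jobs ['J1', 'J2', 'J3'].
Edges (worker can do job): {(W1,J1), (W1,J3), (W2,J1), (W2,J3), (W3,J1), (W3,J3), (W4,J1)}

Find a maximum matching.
Matching: {(W3,J3), (W4,J1)}

Maximum matching (size 2):
  W3 → J3
  W4 → J1

Each worker is assigned to at most one job, and each job to at most one worker.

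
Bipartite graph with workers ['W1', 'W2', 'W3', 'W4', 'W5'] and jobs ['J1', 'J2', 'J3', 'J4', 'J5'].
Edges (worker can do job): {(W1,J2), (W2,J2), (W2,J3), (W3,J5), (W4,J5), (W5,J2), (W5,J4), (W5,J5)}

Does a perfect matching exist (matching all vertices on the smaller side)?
No, maximum matching has size 4 < 5

Maximum matching has size 4, need 5 for perfect matching.
Unmatched workers: ['W4']
Unmatched jobs: ['J1']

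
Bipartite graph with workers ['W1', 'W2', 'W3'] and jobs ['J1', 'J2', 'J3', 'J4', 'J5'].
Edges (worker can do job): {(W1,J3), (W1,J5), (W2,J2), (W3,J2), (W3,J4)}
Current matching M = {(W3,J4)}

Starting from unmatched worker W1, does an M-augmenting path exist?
Yes: W1 → J3

An M-augmenting path alternates non-matching / matching edges, starting and ending at unmatched vertices.
Path: W1 → J3
(J3 is unmatched in M, so the path is augmenting.)
Flipping edges along this path would increase |M| from 1 to 2.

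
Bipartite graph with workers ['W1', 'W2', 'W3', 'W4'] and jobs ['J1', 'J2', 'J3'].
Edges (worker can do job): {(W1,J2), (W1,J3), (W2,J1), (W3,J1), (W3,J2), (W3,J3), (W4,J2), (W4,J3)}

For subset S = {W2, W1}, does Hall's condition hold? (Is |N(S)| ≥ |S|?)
Yes: |N(S)| = 3, |S| = 2

Subset S = {W2, W1}
Neighbors N(S) = {J1, J2, J3}

|N(S)| = 3, |S| = 2
Hall's condition: |N(S)| ≥ |S| is satisfied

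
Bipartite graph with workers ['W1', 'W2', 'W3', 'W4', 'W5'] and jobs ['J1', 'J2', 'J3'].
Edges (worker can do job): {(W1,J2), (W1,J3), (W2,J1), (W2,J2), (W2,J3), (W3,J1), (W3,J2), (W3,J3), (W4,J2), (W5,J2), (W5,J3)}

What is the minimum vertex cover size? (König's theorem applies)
Minimum vertex cover size = 3

By König's theorem: in bipartite graphs,
min vertex cover = max matching = 3

Maximum matching has size 3, so minimum vertex cover also has size 3.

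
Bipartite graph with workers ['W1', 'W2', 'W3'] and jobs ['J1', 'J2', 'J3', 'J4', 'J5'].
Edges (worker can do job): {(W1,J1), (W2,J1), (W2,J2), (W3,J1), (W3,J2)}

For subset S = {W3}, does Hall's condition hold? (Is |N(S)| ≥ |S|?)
Yes: |N(S)| = 2, |S| = 1

Subset S = {W3}
Neighbors N(S) = {J1, J2}

|N(S)| = 2, |S| = 1
Hall's condition: |N(S)| ≥ |S| is satisfied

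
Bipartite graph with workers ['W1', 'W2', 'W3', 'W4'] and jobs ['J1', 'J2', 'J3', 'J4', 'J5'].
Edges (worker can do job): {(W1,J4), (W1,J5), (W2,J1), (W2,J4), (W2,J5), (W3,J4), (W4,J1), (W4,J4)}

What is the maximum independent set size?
Maximum independent set = 6

By König's theorem:
- Min vertex cover = Max matching = 3
- Max independent set = Total vertices - Min vertex cover
- Max independent set = 9 - 3 = 6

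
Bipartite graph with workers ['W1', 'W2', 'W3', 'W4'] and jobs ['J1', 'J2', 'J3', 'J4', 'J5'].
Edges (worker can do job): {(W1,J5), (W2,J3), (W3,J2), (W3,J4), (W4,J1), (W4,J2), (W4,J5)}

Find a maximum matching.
Matching: {(W1,J5), (W2,J3), (W3,J2), (W4,J1)}

Maximum matching (size 4):
  W1 → J5
  W2 → J3
  W3 → J2
  W4 → J1

Each worker is assigned to at most one job, and each job to at most one worker.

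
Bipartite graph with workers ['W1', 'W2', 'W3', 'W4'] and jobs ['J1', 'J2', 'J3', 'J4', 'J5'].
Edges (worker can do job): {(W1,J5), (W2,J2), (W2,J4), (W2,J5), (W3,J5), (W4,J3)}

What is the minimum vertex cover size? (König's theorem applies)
Minimum vertex cover size = 3

By König's theorem: in bipartite graphs,
min vertex cover = max matching = 3

Maximum matching has size 3, so minimum vertex cover also has size 3.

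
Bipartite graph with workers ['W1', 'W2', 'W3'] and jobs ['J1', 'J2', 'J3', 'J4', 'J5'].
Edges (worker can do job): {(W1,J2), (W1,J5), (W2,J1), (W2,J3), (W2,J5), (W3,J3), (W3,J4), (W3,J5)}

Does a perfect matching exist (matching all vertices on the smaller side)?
Yes, perfect matching exists (size 3)

Perfect matching: {(W1,J2), (W2,J1), (W3,J5)}
All 3 vertices on the smaller side are matched.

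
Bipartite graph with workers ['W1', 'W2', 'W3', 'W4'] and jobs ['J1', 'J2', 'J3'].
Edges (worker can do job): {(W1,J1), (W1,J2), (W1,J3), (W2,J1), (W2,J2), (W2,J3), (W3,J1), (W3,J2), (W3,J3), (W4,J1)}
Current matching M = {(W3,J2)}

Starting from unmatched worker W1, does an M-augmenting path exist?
Yes: W1 → J2 → W3 → J1

An M-augmenting path alternates non-matching / matching edges, starting and ending at unmatched vertices.
Path: W1 → J2 → W3 → J1
(J1 is unmatched in M, so the path is augmenting.)
Flipping edges along this path would increase |M| from 1 to 2.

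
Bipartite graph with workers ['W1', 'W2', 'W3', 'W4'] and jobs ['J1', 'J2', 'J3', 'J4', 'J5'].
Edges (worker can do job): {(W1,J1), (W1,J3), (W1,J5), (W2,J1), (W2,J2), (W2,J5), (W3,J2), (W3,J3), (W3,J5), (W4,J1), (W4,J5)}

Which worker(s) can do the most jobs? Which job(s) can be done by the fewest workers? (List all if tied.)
Most versatile: W1, W2, W3 (3 jobs); Least covered: J4 (0 workers)

Worker degrees (jobs they can do): W1:3, W2:3, W3:3, W4:2
Job degrees (workers who can do it): J1:3, J2:2, J3:2, J4:0, J5:4

Maximum worker degree is 3, achieved by: W1, W2, W3
Minimum job degree is 0, achieved by: J4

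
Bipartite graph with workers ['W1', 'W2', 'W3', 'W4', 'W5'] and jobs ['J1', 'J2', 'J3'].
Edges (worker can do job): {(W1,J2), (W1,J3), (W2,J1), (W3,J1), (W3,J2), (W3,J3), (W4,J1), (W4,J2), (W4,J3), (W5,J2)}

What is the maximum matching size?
Maximum matching size = 3

Maximum matching: {(W3,J1), (W4,J3), (W5,J2)}
Size: 3

This assigns 3 workers to 3 distinct jobs.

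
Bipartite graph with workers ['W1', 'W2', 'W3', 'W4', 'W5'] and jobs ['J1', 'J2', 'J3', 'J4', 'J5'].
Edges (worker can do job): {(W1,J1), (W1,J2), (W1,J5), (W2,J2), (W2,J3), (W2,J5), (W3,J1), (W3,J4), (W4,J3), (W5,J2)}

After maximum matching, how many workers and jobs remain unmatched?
Unmatched: 0 workers, 0 jobs

Maximum matching size: 5
Workers: 5 total, 5 matched, 0 unmatched
Jobs: 5 total, 5 matched, 0 unmatched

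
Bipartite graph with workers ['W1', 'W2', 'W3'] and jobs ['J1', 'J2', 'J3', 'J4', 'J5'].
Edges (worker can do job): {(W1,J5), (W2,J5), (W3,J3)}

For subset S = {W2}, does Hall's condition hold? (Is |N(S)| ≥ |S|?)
Yes: |N(S)| = 1, |S| = 1

Subset S = {W2}
Neighbors N(S) = {J5}

|N(S)| = 1, |S| = 1
Hall's condition: |N(S)| ≥ |S| is satisfied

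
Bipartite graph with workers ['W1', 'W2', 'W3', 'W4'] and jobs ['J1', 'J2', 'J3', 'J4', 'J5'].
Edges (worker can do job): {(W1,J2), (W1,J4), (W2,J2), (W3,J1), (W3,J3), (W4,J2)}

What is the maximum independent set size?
Maximum independent set = 6

By König's theorem:
- Min vertex cover = Max matching = 3
- Max independent set = Total vertices - Min vertex cover
- Max independent set = 9 - 3 = 6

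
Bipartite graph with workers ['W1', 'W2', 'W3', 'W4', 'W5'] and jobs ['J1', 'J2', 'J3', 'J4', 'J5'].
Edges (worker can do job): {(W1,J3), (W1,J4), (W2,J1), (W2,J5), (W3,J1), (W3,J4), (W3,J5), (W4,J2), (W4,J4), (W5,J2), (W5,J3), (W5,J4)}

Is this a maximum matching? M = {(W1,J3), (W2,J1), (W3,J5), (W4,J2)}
No, size 4 is not maximum

Proposed matching has size 4.
Maximum matching size for this graph: 5.

This is NOT maximum - can be improved to size 5.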